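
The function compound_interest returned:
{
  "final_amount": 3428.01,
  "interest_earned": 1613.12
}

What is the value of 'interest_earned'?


1613.12


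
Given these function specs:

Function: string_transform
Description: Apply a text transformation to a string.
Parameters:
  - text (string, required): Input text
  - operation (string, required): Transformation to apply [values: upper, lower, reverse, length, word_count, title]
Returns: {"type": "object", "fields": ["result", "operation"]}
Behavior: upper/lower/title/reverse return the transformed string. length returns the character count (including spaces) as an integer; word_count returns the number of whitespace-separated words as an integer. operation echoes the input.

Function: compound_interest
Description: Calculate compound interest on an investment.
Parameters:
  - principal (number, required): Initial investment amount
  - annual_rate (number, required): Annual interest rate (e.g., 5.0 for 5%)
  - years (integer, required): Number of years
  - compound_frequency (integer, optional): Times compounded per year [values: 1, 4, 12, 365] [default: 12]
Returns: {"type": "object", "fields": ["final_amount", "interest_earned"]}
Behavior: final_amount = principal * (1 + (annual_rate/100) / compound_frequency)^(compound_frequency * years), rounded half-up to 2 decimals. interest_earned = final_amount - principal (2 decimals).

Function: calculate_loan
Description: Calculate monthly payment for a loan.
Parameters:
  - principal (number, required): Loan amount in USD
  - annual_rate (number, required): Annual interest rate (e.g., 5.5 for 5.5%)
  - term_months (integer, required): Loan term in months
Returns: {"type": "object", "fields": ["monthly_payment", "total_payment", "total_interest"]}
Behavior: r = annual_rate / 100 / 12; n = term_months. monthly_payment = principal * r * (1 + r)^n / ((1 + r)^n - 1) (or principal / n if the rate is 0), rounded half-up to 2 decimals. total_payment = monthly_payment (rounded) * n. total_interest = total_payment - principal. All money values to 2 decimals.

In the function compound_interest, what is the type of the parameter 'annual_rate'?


The compound_interest spec declares:
  - annual_rate (number, required): Annual interest rate (e.g., 5.0 for 5%)
Type:
number


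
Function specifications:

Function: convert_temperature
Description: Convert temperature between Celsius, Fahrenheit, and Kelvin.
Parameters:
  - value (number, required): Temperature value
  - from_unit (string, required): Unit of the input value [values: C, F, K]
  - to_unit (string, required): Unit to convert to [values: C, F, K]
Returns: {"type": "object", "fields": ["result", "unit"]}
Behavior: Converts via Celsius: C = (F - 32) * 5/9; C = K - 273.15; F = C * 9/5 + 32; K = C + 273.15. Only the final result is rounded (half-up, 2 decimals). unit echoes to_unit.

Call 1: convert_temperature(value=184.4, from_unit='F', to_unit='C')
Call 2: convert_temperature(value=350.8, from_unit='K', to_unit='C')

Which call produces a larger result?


Call 1:
  To C: (184.4 - 32) * 5/9 = 84.666667
  Target is C: 84.666667
  Round to 2 decimals: 84.67
  -> 84.67 C
Call 2:
  To C: 350.8 - 273.15 = 77.65
  Target is C: 77.65
  Round to 2 decimals: 77.65
  -> 77.65 C
Call 1 (84.67 C)


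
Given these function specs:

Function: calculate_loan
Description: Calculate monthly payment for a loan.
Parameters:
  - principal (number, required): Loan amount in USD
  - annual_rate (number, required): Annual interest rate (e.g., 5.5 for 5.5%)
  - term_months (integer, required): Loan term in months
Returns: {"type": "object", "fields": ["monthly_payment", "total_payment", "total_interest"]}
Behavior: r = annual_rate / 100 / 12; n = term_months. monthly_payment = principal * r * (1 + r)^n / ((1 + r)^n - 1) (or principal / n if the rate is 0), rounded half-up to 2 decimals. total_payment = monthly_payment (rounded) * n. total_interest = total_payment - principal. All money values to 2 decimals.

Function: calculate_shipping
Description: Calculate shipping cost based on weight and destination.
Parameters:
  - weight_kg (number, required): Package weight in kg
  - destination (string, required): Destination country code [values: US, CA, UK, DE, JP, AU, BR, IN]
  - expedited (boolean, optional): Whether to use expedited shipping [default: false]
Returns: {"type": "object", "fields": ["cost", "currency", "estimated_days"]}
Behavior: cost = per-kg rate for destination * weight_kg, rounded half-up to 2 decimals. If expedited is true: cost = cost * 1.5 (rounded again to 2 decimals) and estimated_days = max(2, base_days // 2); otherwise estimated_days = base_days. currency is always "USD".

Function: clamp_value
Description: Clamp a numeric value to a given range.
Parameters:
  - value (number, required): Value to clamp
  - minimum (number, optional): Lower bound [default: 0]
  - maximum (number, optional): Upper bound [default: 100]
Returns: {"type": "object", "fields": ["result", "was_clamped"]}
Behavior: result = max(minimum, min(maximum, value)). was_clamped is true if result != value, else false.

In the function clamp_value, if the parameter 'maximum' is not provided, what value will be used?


The clamp_value spec declares:
  - maximum (number, optional): Upper bound [default: 100]
Default:
100


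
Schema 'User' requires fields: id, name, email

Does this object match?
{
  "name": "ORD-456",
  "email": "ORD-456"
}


Checking required fields...
Missing: id
Invalid - missing required field 'id'


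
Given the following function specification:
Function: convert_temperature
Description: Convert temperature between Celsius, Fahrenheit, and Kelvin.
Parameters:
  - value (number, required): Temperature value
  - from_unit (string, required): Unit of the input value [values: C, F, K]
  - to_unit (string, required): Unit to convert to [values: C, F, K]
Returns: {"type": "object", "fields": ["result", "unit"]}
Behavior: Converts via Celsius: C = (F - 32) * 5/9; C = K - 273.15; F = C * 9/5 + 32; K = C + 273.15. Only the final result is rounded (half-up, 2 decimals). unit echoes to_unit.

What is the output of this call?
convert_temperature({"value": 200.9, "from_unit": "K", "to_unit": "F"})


To C: 200.9 - 273.15 = -72.25
To F: -72.25 * 9/5 + 32 = -98.05
Round to 2 decimals: -98.05
Output:
{"result": -98.05, "unit": "F"}


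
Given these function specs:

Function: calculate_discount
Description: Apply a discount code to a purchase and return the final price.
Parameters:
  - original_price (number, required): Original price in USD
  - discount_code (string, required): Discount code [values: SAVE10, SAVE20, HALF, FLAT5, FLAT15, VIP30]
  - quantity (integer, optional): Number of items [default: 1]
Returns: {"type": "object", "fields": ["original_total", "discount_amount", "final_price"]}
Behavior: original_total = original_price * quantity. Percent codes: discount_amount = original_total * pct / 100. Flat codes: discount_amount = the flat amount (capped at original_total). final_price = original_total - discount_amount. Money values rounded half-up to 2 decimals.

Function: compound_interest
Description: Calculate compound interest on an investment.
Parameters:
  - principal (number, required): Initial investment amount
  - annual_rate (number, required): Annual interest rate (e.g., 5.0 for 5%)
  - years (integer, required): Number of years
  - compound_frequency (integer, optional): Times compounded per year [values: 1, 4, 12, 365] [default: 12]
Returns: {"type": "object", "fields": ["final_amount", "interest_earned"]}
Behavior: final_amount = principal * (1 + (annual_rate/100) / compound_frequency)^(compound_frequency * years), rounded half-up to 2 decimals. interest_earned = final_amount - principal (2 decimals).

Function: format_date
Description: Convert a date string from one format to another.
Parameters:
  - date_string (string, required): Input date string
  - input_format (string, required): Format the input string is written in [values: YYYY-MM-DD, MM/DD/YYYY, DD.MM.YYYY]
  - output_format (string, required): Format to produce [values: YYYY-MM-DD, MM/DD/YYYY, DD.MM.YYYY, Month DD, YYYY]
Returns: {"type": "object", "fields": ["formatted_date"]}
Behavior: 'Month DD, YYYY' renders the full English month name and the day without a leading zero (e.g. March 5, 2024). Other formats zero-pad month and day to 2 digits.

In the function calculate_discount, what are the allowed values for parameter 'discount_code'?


The calculate_discount spec declares:
  - discount_code (string, required): Discount code [values: SAVE10, SAVE20, HALF, FLAT5, FLAT15, VIP30]
Allowed values:
SAVE10, SAVE20, HALF, FLAT5, FLAT15, VIP30


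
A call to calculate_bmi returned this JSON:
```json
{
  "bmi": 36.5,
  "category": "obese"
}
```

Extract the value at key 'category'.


obese


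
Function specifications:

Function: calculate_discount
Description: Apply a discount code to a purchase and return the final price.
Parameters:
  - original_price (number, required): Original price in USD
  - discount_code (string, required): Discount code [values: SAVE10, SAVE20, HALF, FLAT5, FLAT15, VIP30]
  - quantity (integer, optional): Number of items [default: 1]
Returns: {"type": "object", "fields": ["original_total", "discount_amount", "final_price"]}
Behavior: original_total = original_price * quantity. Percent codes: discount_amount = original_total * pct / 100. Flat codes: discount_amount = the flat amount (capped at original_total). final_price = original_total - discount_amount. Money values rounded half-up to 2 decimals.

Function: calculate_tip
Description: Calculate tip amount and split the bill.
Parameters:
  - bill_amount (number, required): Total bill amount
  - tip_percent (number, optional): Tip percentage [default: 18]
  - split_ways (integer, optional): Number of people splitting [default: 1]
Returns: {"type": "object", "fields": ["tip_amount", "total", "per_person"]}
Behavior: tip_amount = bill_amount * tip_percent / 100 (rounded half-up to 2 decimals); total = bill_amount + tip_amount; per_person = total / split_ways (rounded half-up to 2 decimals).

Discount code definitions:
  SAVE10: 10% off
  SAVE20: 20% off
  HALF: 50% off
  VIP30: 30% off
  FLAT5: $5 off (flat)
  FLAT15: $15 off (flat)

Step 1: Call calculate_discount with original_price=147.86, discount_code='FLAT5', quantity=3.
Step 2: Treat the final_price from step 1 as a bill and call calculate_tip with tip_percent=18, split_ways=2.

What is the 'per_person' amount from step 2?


Step 1: calculate_discount(original_price=147.86, discount_code=FLAT5, quantity=3)
  original_total = 147.86 * 3 = 443.58
  FLAT5 = $5 flat: discount_amount = min(5.00, 443.58) = 5.00
  final_price = 443.58 - 5.00 = 438.58
  -> final_price = 438.58
Step 2: calculate_tip(bill_amount=438.58, tip_percent=18, split_ways=2)
  tip_amount = 438.58 * 18/100 = 78.9444 -> 78.94
  total = 438.58 + 78.94 = 517.52
  per_person = 517.52 / 2 = 258.76 -> 258.76
  -> per_person = 258.76
$258.76


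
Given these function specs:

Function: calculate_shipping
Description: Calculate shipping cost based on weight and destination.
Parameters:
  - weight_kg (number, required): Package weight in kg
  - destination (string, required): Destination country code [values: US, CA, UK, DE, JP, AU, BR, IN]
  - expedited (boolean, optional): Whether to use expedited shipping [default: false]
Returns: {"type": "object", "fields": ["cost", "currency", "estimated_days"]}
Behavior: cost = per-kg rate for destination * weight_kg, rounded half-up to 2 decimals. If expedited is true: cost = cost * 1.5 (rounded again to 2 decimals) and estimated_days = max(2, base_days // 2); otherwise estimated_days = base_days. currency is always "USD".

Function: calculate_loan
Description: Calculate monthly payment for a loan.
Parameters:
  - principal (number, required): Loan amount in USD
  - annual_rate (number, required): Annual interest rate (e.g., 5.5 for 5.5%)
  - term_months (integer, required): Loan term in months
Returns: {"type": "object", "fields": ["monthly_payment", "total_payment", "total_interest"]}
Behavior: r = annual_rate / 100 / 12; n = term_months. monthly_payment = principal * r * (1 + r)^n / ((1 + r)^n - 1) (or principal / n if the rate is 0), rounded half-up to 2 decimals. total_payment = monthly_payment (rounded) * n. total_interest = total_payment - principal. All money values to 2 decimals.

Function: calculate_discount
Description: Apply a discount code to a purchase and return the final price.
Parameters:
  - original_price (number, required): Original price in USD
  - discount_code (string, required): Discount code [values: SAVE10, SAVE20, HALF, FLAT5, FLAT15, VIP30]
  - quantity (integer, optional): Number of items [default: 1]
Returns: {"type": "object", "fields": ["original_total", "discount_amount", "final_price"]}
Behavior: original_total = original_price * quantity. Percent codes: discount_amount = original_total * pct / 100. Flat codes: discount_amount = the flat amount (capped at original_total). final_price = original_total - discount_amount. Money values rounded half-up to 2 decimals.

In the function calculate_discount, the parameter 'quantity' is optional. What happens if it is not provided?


The calculate_discount spec declares:
  - quantity (integer, optional): Number of items [default: 1]
It defaults to 1


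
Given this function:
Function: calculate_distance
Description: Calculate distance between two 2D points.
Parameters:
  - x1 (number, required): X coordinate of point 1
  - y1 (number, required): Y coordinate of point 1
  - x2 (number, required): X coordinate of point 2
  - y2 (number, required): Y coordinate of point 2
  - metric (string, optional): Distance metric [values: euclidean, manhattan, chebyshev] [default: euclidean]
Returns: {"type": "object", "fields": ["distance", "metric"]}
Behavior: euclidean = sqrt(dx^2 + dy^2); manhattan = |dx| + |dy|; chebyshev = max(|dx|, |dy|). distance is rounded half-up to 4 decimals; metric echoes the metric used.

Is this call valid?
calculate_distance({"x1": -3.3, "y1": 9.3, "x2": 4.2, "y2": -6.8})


Checking all required parameters present and types match... All valid.
Valid


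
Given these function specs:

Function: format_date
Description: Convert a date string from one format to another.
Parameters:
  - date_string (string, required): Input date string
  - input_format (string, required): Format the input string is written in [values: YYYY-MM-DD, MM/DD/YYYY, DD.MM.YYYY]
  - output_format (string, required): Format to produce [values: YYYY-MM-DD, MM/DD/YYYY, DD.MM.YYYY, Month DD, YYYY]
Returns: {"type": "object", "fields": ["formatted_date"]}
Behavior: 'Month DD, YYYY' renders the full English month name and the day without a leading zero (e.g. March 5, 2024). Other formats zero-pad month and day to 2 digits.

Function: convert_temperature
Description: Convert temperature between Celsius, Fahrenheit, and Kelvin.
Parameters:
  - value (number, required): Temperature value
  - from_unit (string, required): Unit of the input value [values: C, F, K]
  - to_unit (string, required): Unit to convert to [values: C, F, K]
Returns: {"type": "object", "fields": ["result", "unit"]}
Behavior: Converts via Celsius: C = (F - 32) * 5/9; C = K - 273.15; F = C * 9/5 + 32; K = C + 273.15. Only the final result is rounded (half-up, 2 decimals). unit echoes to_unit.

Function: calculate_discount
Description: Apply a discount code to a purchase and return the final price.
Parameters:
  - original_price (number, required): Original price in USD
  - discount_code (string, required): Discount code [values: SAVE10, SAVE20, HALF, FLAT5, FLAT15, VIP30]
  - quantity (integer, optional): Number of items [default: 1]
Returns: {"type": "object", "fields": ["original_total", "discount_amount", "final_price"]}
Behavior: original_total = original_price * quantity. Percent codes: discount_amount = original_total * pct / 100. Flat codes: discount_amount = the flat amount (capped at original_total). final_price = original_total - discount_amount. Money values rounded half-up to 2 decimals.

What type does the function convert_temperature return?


The convert_temperature spec declares Returns: {"type": "object", "fields": ["result", "unit"]}
Type:
object


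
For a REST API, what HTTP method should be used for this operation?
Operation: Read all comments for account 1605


GET = read, POST = create, PUT = update/replace, DELETE = remove
This operation is a read.
GET


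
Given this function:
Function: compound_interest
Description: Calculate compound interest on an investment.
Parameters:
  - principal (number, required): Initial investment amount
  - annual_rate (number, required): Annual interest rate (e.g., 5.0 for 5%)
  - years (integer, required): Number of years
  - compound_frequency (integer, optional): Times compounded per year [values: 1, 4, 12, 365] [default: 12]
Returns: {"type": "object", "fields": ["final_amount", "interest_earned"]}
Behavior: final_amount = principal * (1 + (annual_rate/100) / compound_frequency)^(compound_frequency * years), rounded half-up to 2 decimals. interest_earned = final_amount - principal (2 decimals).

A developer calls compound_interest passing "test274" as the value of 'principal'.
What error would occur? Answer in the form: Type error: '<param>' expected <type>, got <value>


Spec: 'principal' is declared as number; "test274" is a string.
Type error: 'principal' expected number, got "test274"


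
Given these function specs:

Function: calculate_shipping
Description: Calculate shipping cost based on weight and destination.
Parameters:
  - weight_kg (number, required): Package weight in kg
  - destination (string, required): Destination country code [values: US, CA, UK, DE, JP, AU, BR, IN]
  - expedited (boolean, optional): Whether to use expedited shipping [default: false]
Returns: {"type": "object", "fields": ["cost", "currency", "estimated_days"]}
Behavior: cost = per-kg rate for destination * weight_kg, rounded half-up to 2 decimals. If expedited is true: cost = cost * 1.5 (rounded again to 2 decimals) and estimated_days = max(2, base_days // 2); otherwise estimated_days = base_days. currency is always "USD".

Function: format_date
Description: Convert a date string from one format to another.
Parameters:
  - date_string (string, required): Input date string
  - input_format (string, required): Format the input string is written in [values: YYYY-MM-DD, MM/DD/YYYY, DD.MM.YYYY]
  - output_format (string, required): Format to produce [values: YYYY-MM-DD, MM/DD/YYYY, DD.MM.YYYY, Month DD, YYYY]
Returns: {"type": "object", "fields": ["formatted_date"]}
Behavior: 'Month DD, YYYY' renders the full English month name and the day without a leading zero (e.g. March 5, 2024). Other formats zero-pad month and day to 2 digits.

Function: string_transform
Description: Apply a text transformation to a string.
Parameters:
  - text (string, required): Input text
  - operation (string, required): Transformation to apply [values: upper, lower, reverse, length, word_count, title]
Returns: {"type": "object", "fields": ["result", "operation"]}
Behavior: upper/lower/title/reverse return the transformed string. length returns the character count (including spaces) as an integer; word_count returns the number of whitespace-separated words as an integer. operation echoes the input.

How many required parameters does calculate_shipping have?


Parameters of calculate_shipping: weight_kg (required), destination (required), expedited (optional)
Required count:
2


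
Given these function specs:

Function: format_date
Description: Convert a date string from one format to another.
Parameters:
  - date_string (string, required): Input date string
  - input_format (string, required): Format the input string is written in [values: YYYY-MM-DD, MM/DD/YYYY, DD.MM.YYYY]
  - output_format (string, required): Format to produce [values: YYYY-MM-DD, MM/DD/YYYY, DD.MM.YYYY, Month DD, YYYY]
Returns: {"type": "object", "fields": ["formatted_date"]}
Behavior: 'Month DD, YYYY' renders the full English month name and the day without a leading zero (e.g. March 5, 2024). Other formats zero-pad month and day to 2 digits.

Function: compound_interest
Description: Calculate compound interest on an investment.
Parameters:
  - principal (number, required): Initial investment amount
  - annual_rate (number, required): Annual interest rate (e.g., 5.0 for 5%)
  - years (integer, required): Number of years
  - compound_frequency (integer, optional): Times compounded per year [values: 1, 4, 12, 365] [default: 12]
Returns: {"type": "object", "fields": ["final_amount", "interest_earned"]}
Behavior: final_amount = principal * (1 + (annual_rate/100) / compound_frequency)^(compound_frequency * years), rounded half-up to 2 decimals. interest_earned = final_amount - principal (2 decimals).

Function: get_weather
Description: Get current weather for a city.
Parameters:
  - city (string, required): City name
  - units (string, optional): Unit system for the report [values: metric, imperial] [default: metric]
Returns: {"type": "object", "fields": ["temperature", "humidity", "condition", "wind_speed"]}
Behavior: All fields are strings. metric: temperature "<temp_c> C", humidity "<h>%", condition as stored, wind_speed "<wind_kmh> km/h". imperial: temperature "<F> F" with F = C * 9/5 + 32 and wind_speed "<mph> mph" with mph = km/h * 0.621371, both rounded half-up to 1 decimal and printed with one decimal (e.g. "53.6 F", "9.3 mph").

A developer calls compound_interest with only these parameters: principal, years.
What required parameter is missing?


Required parameters: principal, annual_rate, years
Provided: principal, years
Missing: annual_rate
annual_rate


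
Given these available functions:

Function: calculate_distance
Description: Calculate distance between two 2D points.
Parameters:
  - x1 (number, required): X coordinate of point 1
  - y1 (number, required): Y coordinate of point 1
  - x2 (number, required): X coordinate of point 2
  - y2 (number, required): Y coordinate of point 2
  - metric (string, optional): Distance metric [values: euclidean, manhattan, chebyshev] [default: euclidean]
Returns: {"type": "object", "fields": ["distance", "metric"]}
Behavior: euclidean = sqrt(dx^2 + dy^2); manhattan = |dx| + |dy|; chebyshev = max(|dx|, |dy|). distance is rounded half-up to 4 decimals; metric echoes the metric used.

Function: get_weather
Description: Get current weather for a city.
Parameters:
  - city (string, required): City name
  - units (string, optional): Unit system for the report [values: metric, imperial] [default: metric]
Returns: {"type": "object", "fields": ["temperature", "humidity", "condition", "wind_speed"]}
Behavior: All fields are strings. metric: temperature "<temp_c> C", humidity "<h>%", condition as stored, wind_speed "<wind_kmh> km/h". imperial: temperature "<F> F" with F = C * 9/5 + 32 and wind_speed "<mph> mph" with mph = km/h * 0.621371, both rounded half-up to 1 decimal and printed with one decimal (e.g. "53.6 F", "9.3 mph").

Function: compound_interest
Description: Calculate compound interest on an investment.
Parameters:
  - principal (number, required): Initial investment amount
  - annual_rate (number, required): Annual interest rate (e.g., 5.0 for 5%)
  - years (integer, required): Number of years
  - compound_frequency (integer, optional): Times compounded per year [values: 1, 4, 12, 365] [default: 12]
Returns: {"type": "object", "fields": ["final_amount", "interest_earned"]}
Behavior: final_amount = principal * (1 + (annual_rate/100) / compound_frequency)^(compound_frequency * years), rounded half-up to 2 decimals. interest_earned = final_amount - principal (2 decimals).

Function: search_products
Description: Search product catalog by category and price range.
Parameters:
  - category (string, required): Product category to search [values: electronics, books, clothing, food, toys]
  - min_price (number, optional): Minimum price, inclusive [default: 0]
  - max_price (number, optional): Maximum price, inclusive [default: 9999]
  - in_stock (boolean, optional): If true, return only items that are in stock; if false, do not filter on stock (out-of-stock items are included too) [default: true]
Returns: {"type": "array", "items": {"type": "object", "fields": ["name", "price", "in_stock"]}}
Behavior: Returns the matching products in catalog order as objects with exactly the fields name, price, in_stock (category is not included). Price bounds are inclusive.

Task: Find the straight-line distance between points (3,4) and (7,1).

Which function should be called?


The task needs a function whose description is: Calculate distance between two 2D points.
calculate_distance


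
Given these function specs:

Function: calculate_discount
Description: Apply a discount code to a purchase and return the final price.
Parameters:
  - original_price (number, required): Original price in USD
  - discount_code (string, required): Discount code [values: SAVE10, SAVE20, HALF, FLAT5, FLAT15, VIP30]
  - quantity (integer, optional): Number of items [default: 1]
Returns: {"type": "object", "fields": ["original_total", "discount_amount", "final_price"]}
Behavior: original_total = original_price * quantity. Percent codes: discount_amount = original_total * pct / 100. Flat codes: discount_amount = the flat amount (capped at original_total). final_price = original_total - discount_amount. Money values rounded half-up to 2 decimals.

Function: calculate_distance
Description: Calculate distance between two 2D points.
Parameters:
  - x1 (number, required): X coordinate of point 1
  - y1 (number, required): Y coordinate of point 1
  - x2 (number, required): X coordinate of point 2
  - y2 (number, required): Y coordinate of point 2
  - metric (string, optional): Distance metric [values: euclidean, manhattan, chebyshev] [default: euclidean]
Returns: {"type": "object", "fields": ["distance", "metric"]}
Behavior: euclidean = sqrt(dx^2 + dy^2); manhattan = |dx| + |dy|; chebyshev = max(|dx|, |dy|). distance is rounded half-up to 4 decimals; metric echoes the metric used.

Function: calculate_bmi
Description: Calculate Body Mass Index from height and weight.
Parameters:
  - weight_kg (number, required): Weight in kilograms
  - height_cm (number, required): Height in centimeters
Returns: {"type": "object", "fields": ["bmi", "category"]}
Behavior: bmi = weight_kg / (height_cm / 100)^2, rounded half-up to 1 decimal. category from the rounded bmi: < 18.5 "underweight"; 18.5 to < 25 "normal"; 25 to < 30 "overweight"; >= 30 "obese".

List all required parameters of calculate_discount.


Parameters of calculate_discount and their required/optional flag:
  original_price: required
  discount_code: required
  quantity: optional
discount_code, original_price


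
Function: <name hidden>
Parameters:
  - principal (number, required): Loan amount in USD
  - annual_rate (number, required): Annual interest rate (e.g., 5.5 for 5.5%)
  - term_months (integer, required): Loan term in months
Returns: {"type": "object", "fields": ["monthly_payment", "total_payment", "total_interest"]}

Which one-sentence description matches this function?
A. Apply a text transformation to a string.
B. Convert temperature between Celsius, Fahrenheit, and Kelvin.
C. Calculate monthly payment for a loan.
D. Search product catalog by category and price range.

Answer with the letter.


Parameters principal, annual_rate, term_months and return ["monthly_payment", "total_payment", "total_interest"] fit: Calculate monthly payment for a loan.
C


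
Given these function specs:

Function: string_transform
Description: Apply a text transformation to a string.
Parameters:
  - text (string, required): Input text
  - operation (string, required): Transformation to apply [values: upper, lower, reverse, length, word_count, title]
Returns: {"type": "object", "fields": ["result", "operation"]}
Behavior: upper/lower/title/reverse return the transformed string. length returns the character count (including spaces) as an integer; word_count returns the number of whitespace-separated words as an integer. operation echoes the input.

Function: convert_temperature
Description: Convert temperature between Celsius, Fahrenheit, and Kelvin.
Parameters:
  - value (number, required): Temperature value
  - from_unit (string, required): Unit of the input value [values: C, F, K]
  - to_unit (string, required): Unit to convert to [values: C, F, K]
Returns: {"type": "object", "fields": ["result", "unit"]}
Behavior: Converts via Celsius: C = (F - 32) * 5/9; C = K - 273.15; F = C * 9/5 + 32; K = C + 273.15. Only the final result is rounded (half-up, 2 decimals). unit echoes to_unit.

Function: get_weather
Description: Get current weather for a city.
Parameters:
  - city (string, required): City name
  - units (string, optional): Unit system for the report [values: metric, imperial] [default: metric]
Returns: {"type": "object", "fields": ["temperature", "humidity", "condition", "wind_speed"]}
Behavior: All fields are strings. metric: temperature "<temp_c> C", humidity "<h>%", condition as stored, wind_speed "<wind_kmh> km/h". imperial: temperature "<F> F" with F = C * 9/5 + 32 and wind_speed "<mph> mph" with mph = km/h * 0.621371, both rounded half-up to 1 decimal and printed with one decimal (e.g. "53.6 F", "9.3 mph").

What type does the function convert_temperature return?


The convert_temperature spec declares Returns: {"type": "object", "fields": ["result", "unit"]}
Type:
object


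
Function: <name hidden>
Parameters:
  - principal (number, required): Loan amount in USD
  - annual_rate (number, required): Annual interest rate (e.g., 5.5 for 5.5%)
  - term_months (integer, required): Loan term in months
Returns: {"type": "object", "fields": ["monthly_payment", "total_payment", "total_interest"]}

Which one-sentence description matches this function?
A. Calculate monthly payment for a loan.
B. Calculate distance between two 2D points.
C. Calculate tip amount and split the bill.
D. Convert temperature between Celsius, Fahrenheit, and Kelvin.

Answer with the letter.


Parameters principal, annual_rate, term_months and return ["monthly_payment", "total_payment", "total_interest"] fit: Calculate monthly payment for a loan.
A


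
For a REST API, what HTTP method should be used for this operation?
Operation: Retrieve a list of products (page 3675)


GET = read, POST = create, PUT = update/replace, DELETE = remove
This operation is a read.
GET


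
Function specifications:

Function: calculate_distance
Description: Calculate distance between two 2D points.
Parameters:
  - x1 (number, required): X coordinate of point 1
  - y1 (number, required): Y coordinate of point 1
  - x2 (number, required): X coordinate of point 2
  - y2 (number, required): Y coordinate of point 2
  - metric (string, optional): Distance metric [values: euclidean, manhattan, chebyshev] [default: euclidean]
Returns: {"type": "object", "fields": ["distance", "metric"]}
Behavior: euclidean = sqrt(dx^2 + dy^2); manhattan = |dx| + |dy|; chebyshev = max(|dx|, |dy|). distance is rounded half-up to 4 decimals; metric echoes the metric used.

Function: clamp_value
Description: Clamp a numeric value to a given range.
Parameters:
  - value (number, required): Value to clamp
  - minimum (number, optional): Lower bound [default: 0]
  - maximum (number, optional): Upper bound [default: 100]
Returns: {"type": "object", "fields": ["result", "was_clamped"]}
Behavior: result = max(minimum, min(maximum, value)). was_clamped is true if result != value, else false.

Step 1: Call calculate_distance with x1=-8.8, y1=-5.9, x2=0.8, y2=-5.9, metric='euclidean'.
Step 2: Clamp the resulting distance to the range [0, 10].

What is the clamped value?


Step 1: calculate_distance (euclidean)
  |dx| = |0.8 - -8.8| = 9.6; |dy| = |-5.9 - -5.9| = 0
  euclidean: sqrt(9.6^2 + 0^2) = sqrt(92.16) = 9.6
  Round to 4 decimals: 9.6
  -> distance = 9.6
Step 2: clamp_value(value=9.6, minimum=0, maximum=10)
  result = max(0, min(10, 9.6)) = max(0, 9.6) = 9.6
  was_clamped = (9.6 != 9.6) = false
  -> result = 9.6
9.6


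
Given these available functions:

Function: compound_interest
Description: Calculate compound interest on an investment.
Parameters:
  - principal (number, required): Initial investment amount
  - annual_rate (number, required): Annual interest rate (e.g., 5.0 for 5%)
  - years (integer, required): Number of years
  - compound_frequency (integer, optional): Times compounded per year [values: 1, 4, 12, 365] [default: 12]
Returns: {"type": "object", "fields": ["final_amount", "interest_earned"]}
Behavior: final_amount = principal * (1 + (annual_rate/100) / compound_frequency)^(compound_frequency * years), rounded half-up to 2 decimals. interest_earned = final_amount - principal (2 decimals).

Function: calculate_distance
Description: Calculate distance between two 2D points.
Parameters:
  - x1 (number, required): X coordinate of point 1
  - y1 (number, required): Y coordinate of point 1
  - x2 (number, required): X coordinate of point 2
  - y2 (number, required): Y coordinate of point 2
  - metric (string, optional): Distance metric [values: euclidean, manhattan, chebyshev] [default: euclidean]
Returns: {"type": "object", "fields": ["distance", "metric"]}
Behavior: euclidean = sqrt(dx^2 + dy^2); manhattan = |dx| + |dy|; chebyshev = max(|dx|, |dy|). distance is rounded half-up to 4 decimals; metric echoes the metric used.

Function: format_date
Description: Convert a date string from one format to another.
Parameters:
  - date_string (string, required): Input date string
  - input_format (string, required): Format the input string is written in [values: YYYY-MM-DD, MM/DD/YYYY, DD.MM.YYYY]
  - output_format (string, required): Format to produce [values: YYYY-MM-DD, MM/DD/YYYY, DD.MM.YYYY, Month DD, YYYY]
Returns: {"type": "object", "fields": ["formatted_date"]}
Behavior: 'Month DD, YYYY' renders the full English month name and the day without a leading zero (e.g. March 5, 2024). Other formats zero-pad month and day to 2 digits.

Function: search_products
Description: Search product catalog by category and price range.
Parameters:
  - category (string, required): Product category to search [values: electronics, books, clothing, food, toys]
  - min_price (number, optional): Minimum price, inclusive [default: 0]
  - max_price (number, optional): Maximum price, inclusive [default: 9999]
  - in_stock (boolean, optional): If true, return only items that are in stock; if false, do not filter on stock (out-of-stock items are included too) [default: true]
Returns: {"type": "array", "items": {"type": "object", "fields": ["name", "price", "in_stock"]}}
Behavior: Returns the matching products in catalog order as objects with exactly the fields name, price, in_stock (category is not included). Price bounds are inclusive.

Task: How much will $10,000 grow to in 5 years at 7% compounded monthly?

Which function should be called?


The task needs a function whose description is: Calculate compound interest on an investment.
compound_interest


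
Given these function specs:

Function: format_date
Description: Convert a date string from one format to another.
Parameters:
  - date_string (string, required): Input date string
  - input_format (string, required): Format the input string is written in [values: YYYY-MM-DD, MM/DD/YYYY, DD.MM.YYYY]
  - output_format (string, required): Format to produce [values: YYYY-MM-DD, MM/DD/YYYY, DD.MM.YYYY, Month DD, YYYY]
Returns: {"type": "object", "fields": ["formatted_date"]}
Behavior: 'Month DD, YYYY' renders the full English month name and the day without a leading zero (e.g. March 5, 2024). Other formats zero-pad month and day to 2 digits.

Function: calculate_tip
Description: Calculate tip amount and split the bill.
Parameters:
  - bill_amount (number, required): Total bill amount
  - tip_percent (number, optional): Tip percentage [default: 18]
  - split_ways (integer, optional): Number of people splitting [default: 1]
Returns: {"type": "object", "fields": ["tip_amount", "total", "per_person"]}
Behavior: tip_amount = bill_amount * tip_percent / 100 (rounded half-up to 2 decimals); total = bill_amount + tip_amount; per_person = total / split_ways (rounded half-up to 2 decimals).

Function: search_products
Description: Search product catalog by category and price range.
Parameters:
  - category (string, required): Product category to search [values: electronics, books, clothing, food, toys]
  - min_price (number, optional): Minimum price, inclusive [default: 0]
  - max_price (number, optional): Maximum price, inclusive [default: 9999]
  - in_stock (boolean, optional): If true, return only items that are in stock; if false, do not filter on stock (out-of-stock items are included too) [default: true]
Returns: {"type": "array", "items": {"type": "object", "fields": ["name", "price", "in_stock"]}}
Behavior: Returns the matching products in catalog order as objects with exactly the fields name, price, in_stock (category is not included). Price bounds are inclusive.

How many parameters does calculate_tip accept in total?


Parameters of calculate_tip: bill_amount (required), tip_percent (optional), split_ways (optional)
Total:
3


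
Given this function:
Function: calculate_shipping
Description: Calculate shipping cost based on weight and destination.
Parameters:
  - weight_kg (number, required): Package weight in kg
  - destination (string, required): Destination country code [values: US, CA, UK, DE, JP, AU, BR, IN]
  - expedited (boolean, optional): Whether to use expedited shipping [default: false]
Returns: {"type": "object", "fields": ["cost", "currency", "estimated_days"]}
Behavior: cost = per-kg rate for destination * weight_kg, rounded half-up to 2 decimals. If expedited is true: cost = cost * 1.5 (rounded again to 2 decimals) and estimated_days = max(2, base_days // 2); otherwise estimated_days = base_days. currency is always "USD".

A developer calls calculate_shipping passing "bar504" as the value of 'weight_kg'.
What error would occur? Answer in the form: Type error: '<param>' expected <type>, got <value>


Spec: 'weight_kg' is declared as number; "bar504" is a string.
Type error: 'weight_kg' expected number, got "bar504"


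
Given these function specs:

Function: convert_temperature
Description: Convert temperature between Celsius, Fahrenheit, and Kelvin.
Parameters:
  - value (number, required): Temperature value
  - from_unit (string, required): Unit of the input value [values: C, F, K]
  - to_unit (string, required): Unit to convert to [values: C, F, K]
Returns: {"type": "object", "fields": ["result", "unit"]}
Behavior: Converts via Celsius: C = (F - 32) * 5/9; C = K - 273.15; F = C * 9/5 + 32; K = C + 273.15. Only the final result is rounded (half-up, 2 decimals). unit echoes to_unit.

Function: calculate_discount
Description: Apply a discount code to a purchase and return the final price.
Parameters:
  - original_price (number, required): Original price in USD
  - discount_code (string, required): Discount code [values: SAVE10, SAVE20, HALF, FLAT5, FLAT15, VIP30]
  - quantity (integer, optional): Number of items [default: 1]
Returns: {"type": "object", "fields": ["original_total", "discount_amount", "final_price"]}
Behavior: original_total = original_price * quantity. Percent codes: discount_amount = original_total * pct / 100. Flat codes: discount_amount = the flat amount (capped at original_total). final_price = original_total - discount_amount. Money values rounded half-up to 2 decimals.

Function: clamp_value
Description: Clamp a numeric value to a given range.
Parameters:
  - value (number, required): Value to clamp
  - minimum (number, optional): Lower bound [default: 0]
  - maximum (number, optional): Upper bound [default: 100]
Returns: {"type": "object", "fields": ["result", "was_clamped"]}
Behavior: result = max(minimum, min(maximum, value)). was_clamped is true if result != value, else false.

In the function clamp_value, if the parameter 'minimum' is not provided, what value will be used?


The clamp_value spec declares:
  - minimum (number, optional): Lower bound [default: 0]
Default:
0


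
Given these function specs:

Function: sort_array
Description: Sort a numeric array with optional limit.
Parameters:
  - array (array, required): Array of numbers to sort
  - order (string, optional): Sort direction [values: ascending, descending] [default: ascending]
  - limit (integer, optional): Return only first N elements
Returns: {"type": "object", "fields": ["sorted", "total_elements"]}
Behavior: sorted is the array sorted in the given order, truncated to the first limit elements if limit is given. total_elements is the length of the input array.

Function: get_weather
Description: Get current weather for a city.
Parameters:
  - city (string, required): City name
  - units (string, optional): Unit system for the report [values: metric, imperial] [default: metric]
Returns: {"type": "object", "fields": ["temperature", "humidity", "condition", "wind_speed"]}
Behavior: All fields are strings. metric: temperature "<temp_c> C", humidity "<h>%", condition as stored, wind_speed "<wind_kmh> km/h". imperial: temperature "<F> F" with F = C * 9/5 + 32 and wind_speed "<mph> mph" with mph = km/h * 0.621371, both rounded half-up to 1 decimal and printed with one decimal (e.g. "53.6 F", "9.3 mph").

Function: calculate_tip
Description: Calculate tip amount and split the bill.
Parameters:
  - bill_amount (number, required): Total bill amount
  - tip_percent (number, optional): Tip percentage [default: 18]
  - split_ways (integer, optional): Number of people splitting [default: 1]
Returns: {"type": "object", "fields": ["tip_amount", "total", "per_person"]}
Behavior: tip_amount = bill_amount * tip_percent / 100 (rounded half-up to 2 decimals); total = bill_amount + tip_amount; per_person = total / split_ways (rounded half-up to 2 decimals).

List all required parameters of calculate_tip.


Parameters of calculate_tip and their required/optional flag:
  bill_amount: required
  tip_percent: optional
  split_ways: optional
bill_amount
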